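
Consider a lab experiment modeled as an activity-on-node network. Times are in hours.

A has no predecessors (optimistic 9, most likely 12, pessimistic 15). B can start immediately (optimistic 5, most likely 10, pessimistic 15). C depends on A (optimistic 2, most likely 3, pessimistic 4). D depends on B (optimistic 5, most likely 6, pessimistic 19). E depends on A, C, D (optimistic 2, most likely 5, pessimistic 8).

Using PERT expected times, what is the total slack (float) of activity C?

3 hours

te_A = (9 + 4·12 + 15)/6 = 72/6 = 12
te_B = (5 + 4·10 + 15)/6 = 60/6 = 10
te_C = (2 + 4·3 + 4)/6 = 18/6 = 3
te_D = (5 + 4·6 + 19)/6 = 48/6 = 8
te_E = (2 + 4·5 + 8)/6 = 30/6 = 5

Forward pass:
ES_A = 0; EF_A = 12
ES_B = 0; EF_B = 10
ES_C = 12; EF_C = 12+3 = 15
ES_D = 10; EF_D = 10+8 = 18
ES_E = max(EF_A=12, EF_C=15, EF_D=18) = 18; EF_E = 18+5 = 23
Expected project duration μ = 23 hours. Critical path: B → D → E.

Backward pass:
LF_E = 23; LS_E = 23−5 = 18
LF_D = LS_E = 18; LS_D = 18−8 = 10
LF_C = LS_E = 18; LS_C = 18−3 = 15
LF_B = LS_D = 10; LS_B = 10−10 = 0
LF_A = min(LS_C=15, LS_E=18) = 15; LS_A = 15−12 = 3
Slack_C = LS_C − ES_C = 15 − 12 = 3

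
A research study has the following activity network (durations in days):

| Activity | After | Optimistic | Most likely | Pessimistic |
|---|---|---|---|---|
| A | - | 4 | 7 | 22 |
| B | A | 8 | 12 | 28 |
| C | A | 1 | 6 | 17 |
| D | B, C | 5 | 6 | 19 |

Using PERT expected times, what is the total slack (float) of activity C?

te_A = (4 + 4·7 + 22)/6 = 54/6 = 9
te_B = (8 + 4·12 + 28)/6 = 84/6 = 14
te_C = (1 + 4·6 + 17)/6 = 42/6 = 7
te_D = (5 + 4·6 + 19)/6 = 48/6 = 8

Forward pass:
ES_A = 0; EF_A = 9
ES_B = 9; EF_B = 9+14 = 23
ES_C = 9; EF_C = 9+7 = 16
ES_D = max(EF_B=23, EF_C=16) = 23; EF_D = 23+8 = 31
Expected project duration μ = 31 days. Critical path: A → B → D.

Backward pass:
LF_D = 31; LS_D = 31−8 = 23
LF_C = LS_D = 23; LS_C = 23−7 = 16
LF_B = LS_D = 23; LS_B = 23−14 = 9
LF_A = min(LS_B=9, LS_C=16) = 9; LS_A = 9−9 = 0
Slack_C = LS_C − ES_C = 16 − 9 = 7

7 days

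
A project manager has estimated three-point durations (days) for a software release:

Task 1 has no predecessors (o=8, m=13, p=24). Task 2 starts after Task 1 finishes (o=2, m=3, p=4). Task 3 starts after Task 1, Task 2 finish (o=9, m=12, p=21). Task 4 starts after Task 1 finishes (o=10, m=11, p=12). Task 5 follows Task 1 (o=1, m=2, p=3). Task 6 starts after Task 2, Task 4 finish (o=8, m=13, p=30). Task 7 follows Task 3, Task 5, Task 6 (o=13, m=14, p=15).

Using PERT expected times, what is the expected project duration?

54 days

te_Task 1 = (8 + 4·13 + 24)/6 = 84/6 = 14
te_Task 2 = (2 + 4·3 + 4)/6 = 18/6 = 3
te_Task 3 = (9 + 4·12 + 21)/6 = 78/6 = 13
te_Task 4 = (10 + 4·11 + 12)/6 = 66/6 = 11
te_Task 5 = (1 + 4·2 + 3)/6 = 12/6 = 2
te_Task 6 = (8 + 4·13 + 30)/6 = 90/6 = 15
te_Task 7 = (13 + 4·14 + 15)/6 = 84/6 = 14

Forward pass:
ES_Task 1 = 0; EF_Task 1 = 14
ES_Task 2 = 14; EF_Task 2 = 14+3 = 17
ES_Task 3 = max(EF_Task 1=14, EF_Task 2=17) = 17; EF_Task 3 = 17+13 = 30
ES_Task 4 = 14; EF_Task 4 = 14+11 = 25
ES_Task 5 = 14; EF_Task 5 = 14+2 = 16
ES_Task 6 = max(EF_Task 2=17, EF_Task 4=25) = 25; EF_Task 6 = 25+15 = 40
ES_Task 7 = max(EF_Task 3=30, EF_Task 5=16, EF_Task 6=40) = 40; EF_Task 7 = 40+14 = 54
Expected project duration μ = 54 days. Critical path: Task 1 → Task 4 → Task 6 → Task 7.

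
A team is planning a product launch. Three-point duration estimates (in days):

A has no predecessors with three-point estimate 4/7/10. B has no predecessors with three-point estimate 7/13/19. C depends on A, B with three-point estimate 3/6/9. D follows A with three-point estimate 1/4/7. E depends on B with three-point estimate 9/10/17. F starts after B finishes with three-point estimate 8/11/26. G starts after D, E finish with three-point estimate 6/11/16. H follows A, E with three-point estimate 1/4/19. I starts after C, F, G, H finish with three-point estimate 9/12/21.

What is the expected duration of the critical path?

48 days

te_A = (4 + 4·7 + 10)/6 = 42/6 = 7
te_B = (7 + 4·13 + 19)/6 = 78/6 = 13
te_C = (3 + 4·6 + 9)/6 = 36/6 = 6
te_D = (1 + 4·4 + 7)/6 = 24/6 = 4
te_E = (9 + 4·10 + 17)/6 = 66/6 = 11
te_F = (8 + 4·11 + 26)/6 = 78/6 = 13
te_G = (6 + 4·11 + 16)/6 = 66/6 = 11
te_H = (1 + 4·4 + 19)/6 = 36/6 = 6
te_I = (9 + 4·12 + 21)/6 = 78/6 = 13

Forward pass:
ES_A = 0; EF_A = 7
ES_B = 0; EF_B = 13
ES_C = max(EF_A=7, EF_B=13) = 13; EF_C = 13+6 = 19
ES_D = 7; EF_D = 7+4 = 11
ES_E = 13; EF_E = 13+11 = 24
ES_F = 13; EF_F = 13+13 = 26
ES_G = max(EF_D=11, EF_E=24) = 24; EF_G = 24+11 = 35
ES_H = max(EF_A=7, EF_E=24) = 24; EF_H = 24+6 = 30
ES_I = max(EF_C=19, EF_F=26, EF_G=35, EF_H=30) = 35; EF_I = 35+13 = 48
Expected project duration μ = 48 days. Critical path: B → E → G → I.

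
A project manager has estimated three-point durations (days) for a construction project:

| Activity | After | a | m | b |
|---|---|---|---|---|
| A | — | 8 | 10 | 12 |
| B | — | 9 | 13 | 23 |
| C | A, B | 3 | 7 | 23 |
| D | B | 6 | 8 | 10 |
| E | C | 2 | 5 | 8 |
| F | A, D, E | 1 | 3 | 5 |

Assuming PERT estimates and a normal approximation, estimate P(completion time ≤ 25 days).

te_A = (8 + 4·10 + 12)/6 = 60/6 = 10; σ²_A = ((12−8)/6)² = 0.444
te_B = (9 + 4·13 + 23)/6 = 84/6 = 14; σ²_B = ((23−9)/6)² = 5.444
te_C = (3 + 4·7 + 23)/6 = 54/6 = 9; σ²_C = ((23−3)/6)² = 11.111
te_D = (6 + 4·8 + 10)/6 = 48/6 = 8; σ²_D = ((10−6)/6)² = 0.444
te_E = (2 + 4·5 + 8)/6 = 30/6 = 5; σ²_E = ((8−2)/6)² = 1.000
te_F = (1 + 4·3 + 5)/6 = 18/6 = 3; σ²_F = ((5−1)/6)² = 0.444

Forward pass:
ES_A = 0; EF_A = 10
ES_B = 0; EF_B = 14
ES_C = max(EF_A=10, EF_B=14) = 14; EF_C = 14+9 = 23
ES_D = 14; EF_D = 14+8 = 22
ES_E = 23; EF_E = 23+5 = 28
ES_F = max(EF_A=10, EF_D=22, EF_E=28) = 28; EF_F = 28+3 = 31
Expected project duration μ = 31 days. Critical path: B → C → E → F.

Variance along critical path = 5.444 + 11.111 + 1.000 + 0.444 = 18.000; σ = √18.000 = 4.243 days.
Z = (25 − 31) / 4.243 = -1.414
P(T ≤ 25) = Φ(-1.414) ≈ 0.079

0.079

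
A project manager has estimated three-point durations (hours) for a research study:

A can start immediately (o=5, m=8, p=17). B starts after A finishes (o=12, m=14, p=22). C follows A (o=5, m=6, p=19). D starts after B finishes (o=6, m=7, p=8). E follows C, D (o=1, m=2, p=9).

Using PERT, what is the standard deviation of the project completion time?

te_A = (5 + 4·8 + 17)/6 = 54/6 = 9; σ²_A = ((17−5)/6)² = 4.000
te_B = (12 + 4·14 + 22)/6 = 90/6 = 15; σ²_B = ((22−12)/6)² = 2.778
te_C = (5 + 4·6 + 19)/6 = 48/6 = 8; σ²_C = ((19−5)/6)² = 5.444
te_D = (6 + 4·7 + 8)/6 = 42/6 = 7; σ²_D = ((8−6)/6)² = 0.111
te_E = (1 + 4·2 + 9)/6 = 18/6 = 3; σ²_E = ((9−1)/6)² = 1.778

Forward pass:
ES_A = 0; EF_A = 9
ES_B = 9; EF_B = 9+15 = 24
ES_C = 9; EF_C = 9+8 = 17
ES_D = 24; EF_D = 24+7 = 31
ES_E = max(EF_C=17, EF_D=31) = 31; EF_E = 31+3 = 34
Expected project duration μ = 34 hours. Critical path: A → B → D → E.

Variance along critical path = 4.000 + 2.778 + 0.111 + 1.778 = 8.667
σ = √8.667 = 2.944 hours

2.94 hours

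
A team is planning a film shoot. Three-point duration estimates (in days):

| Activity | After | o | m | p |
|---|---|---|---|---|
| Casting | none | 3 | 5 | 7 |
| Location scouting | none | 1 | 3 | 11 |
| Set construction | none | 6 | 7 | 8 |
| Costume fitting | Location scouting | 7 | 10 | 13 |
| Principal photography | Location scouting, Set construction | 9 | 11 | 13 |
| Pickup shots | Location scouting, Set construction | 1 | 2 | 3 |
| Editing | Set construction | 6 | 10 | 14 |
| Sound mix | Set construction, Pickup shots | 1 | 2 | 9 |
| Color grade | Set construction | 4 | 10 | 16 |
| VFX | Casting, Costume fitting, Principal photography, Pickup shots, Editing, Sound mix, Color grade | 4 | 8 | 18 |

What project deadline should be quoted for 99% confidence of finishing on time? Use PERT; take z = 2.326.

32.7 days

te_Casting = (3 + 4·5 + 7)/6 = 30/6 = 5; σ²_Casting = ((7−3)/6)² = 0.444
te_Location scouting = (1 + 4·3 + 11)/6 = 24/6 = 4; σ²_Location scouting = ((11−1)/6)² = 2.778
te_Set construction = (6 + 4·7 + 8)/6 = 42/6 = 7; σ²_Set construction = ((8−6)/6)² = 0.111
te_Costume fitting = (7 + 4·10 + 13)/6 = 60/6 = 10; σ²_Costume fitting = ((13−7)/6)² = 1.000
te_Principal photography = (9 + 4·11 + 13)/6 = 66/6 = 11; σ²_Principal photography = ((13−9)/6)² = 0.444
te_Pickup shots = (1 + 4·2 + 3)/6 = 12/6 = 2; σ²_Pickup shots = ((3−1)/6)² = 0.111
te_Editing = (6 + 4·10 + 14)/6 = 60/6 = 10; σ²_Editing = ((14−6)/6)² = 1.778
te_Sound mix = (1 + 4·2 + 9)/6 = 18/6 = 3; σ²_Sound mix = ((9−1)/6)² = 1.778
te_Color grade = (4 + 4·10 + 16)/6 = 60/6 = 10; σ²_Color grade = ((16−4)/6)² = 4.000
te_VFX = (4 + 4·8 + 18)/6 = 54/6 = 9; σ²_VFX = ((18−4)/6)² = 5.444

Forward pass:
ES_Casting = 0; EF_Casting = 5
ES_Location scouting = 0; EF_Location scouting = 4
ES_Set construction = 0; EF_Set construction = 7
ES_Costume fitting = 4; EF_Costume fitting = 4+10 = 14
ES_Principal photography = max(EF_Location scouting=4, EF_Set construction=7) = 7; EF_Principal photography = 7+11 = 18
ES_Pickup shots = max(EF_Location scouting=4, EF_Set construction=7) = 7; EF_Pickup shots = 7+2 = 9
ES_Editing = 7; EF_Editing = 7+10 = 17
ES_Sound mix = max(EF_Set construction=7, EF_Pickup shots=9) = 9; EF_Sound mix = 9+3 = 12
ES_Color grade = 7; EF_Color grade = 7+10 = 17
ES_VFX = max(EF_Casting=5, EF_Costume fitting=14, EF_Principal photography=18, EF_Pickup shots=9, EF_Editing=17, EF_Sound mix=12, EF_Color grade=17) = 18; EF_VFX = 18+9 = 27
Expected project duration μ = 27 days. Critical path: Set construction → Principal photography → VFX.

Variance along critical path = 0.111 + 0.444 + 5.444 = 6.000; σ = 2.449 days.
D = μ + z·σ = 27 + 2.326·2.449 = 32.7 days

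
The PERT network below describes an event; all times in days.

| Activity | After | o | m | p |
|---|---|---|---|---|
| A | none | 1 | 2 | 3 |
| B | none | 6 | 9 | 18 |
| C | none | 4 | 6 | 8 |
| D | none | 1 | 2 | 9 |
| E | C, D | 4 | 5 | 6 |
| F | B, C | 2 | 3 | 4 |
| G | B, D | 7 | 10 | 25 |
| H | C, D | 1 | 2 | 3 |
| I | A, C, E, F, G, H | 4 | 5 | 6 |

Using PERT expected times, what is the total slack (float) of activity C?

11 days

te_A = (1 + 4·2 + 3)/6 = 12/6 = 2
te_B = (6 + 4·9 + 18)/6 = 60/6 = 10
te_C = (4 + 4·6 + 8)/6 = 36/6 = 6
te_D = (1 + 4·2 + 9)/6 = 18/6 = 3
te_E = (4 + 4·5 + 6)/6 = 30/6 = 5
te_F = (2 + 4·3 + 4)/6 = 18/6 = 3
te_G = (7 + 4·10 + 25)/6 = 72/6 = 12
te_H = (1 + 4·2 + 3)/6 = 12/6 = 2
te_I = (4 + 4·5 + 6)/6 = 30/6 = 5

Forward pass:
ES_A = 0; EF_A = 2
ES_B = 0; EF_B = 10
ES_C = 0; EF_C = 6
ES_D = 0; EF_D = 3
ES_E = max(EF_C=6, EF_D=3) = 6; EF_E = 6+5 = 11
ES_F = max(EF_B=10, EF_C=6) = 10; EF_F = 10+3 = 13
ES_G = max(EF_B=10, EF_D=3) = 10; EF_G = 10+12 = 22
ES_H = max(EF_C=6, EF_D=3) = 6; EF_H = 6+2 = 8
ES_I = max(EF_A=2, EF_C=6, EF_E=11, EF_F=13, EF_G=22, EF_H=8) = 22; EF_I = 22+5 = 27
Expected project duration μ = 27 days. Critical path: B → G → I.

Backward pass:
LF_I = 27; LS_I = 27−5 = 22
LF_H = LS_I = 22; LS_H = 22−2 = 20
LF_G = LS_I = 22; LS_G = 22−12 = 10
LF_F = LS_I = 22; LS_F = 22−3 = 19
LF_E = LS_I = 22; LS_E = 22−5 = 17
LF_D = min(LS_E=17, LS_G=10, LS_H=20) = 10; LS_D = 10−3 = 7
LF_C = min(LS_E=17, LS_F=19, LS_H=20, LS_I=22) = 17; LS_C = 17−6 = 11
LF_B = min(LS_F=19, LS_G=10) = 10; LS_B = 10−10 = 0
LF_A = LS_I = 22; LS_A = 22−2 = 20
Slack_C = LS_C − ES_C = 11 − 0 = 11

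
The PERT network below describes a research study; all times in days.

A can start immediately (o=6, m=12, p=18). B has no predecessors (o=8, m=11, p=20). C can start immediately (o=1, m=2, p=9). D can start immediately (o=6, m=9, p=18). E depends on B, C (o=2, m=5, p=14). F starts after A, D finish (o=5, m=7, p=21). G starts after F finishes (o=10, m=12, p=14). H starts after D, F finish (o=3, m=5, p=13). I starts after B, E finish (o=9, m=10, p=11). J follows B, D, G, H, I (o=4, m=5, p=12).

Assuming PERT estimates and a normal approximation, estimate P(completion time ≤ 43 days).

0.863

te_A = (6 + 4·12 + 18)/6 = 72/6 = 12; σ²_A = ((18−6)/6)² = 4.000
te_B = (8 + 4·11 + 20)/6 = 72/6 = 12; σ²_B = ((20−8)/6)² = 4.000
te_C = (1 + 4·2 + 9)/6 = 18/6 = 3; σ²_C = ((9−1)/6)² = 1.778
te_D = (6 + 4·9 + 18)/6 = 60/6 = 10; σ²_D = ((18−6)/6)² = 4.000
te_E = (2 + 4·5 + 14)/6 = 36/6 = 6; σ²_E = ((14−2)/6)² = 4.000
te_F = (5 + 4·7 + 21)/6 = 54/6 = 9; σ²_F = ((21−5)/6)² = 7.111
te_G = (10 + 4·12 + 14)/6 = 72/6 = 12; σ²_G = ((14−10)/6)² = 0.444
te_H = (3 + 4·5 + 13)/6 = 36/6 = 6; σ²_H = ((13−3)/6)² = 2.778
te_I = (9 + 4·10 + 11)/6 = 60/6 = 10; σ²_I = ((11−9)/6)² = 0.111
te_J = (4 + 4·5 + 12)/6 = 36/6 = 6; σ²_J = ((12−4)/6)² = 1.778

Forward pass:
ES_A = 0; EF_A = 12
ES_B = 0; EF_B = 12
ES_C = 0; EF_C = 3
ES_D = 0; EF_D = 10
ES_E = max(EF_B=12, EF_C=3) = 12; EF_E = 12+6 = 18
ES_F = max(EF_A=12, EF_D=10) = 12; EF_F = 12+9 = 21
ES_G = 21; EF_G = 21+12 = 33
ES_H = max(EF_D=10, EF_F=21) = 21; EF_H = 21+6 = 27
ES_I = max(EF_B=12, EF_E=18) = 18; EF_I = 18+10 = 28
ES_J = max(EF_B=12, EF_D=10, EF_G=33, EF_H=27, EF_I=28) = 33; EF_J = 33+6 = 39
Expected project duration μ = 39 days. Critical path: A → F → G → J.

Variance along critical path = 4.000 + 7.111 + 0.444 + 1.778 = 13.333; σ = √13.333 = 3.651 days.
Z = (43 − 39) / 3.651 = 1.095
P(T ≤ 43) = Φ(1.095) ≈ 0.863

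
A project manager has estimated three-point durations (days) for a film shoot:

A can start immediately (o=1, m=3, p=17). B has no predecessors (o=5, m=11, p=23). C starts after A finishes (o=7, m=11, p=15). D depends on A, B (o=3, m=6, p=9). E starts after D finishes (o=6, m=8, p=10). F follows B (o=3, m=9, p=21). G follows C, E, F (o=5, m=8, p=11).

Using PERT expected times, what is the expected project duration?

34 days

te_A = (1 + 4·3 + 17)/6 = 30/6 = 5
te_B = (5 + 4·11 + 23)/6 = 72/6 = 12
te_C = (7 + 4·11 + 15)/6 = 66/6 = 11
te_D = (3 + 4·6 + 9)/6 = 36/6 = 6
te_E = (6 + 4·8 + 10)/6 = 48/6 = 8
te_F = (3 + 4·9 + 21)/6 = 60/6 = 10
te_G = (5 + 4·8 + 11)/6 = 48/6 = 8

Forward pass:
ES_A = 0; EF_A = 5
ES_B = 0; EF_B = 12
ES_C = 5; EF_C = 5+11 = 16
ES_D = max(EF_A=5, EF_B=12) = 12; EF_D = 12+6 = 18
ES_E = 18; EF_E = 18+8 = 26
ES_F = 12; EF_F = 12+10 = 22
ES_G = max(EF_C=16, EF_E=26, EF_F=22) = 26; EF_G = 26+8 = 34
Expected project duration μ = 34 days. Critical path: B → D → E → G.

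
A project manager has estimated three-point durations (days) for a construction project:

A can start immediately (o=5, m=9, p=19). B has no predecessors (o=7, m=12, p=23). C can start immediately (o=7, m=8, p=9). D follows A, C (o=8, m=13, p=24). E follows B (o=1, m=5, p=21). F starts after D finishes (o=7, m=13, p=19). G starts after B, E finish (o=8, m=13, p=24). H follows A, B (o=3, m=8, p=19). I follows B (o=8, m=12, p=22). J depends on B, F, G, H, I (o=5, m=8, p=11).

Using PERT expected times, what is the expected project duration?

te_A = (5 + 4·9 + 19)/6 = 60/6 = 10
te_B = (7 + 4·12 + 23)/6 = 78/6 = 13
te_C = (7 + 4·8 + 9)/6 = 48/6 = 8
te_D = (8 + 4·13 + 24)/6 = 84/6 = 14
te_E = (1 + 4·5 + 21)/6 = 42/6 = 7
te_F = (7 + 4·13 + 19)/6 = 78/6 = 13
te_G = (8 + 4·13 + 24)/6 = 84/6 = 14
te_H = (3 + 4·8 + 19)/6 = 54/6 = 9
te_I = (8 + 4·12 + 22)/6 = 78/6 = 13
te_J = (5 + 4·8 + 11)/6 = 48/6 = 8

Forward pass:
ES_A = 0; EF_A = 10
ES_B = 0; EF_B = 13
ES_C = 0; EF_C = 8
ES_D = max(EF_A=10, EF_C=8) = 10; EF_D = 10+14 = 24
ES_E = 13; EF_E = 13+7 = 20
ES_F = 24; EF_F = 24+13 = 37
ES_G = max(EF_B=13, EF_E=20) = 20; EF_G = 20+14 = 34
ES_H = max(EF_A=10, EF_B=13) = 13; EF_H = 13+9 = 22
ES_I = 13; EF_I = 13+13 = 26
ES_J = max(EF_B=13, EF_F=37, EF_G=34, EF_H=22, EF_I=26) = 37; EF_J = 37+8 = 45
Expected project duration μ = 45 days. Critical path: A → D → F → J.

45 days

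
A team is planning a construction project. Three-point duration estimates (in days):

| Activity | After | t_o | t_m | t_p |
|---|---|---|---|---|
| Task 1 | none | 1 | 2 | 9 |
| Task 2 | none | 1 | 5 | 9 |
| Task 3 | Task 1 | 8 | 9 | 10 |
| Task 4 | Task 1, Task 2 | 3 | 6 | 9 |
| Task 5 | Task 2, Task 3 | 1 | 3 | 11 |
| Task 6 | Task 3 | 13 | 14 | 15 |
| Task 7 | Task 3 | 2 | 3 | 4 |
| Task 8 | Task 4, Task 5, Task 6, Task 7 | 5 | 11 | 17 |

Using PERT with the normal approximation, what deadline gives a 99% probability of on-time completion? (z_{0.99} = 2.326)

42.7 days

te_Task 1 = (1 + 4·2 + 9)/6 = 18/6 = 3; σ²_Task 1 = ((9−1)/6)² = 1.778
te_Task 2 = (1 + 4·5 + 9)/6 = 30/6 = 5; σ²_Task 2 = ((9−1)/6)² = 1.778
te_Task 3 = (8 + 4·9 + 10)/6 = 54/6 = 9; σ²_Task 3 = ((10−8)/6)² = 0.111
te_Task 4 = (3 + 4·6 + 9)/6 = 36/6 = 6; σ²_Task 4 = ((9−3)/6)² = 1.000
te_Task 5 = (1 + 4·3 + 11)/6 = 24/6 = 4; σ²_Task 5 = ((11−1)/6)² = 2.778
te_Task 6 = (13 + 4·14 + 15)/6 = 84/6 = 14; σ²_Task 6 = ((15−13)/6)² = 0.111
te_Task 7 = (2 + 4·3 + 4)/6 = 18/6 = 3; σ²_Task 7 = ((4−2)/6)² = 0.111
te_Task 8 = (5 + 4·11 + 17)/6 = 66/6 = 11; σ²_Task 8 = ((17−5)/6)² = 4.000

Forward pass:
ES_Task 1 = 0; EF_Task 1 = 3
ES_Task 2 = 0; EF_Task 2 = 5
ES_Task 3 = 3; EF_Task 3 = 3+9 = 12
ES_Task 4 = max(EF_Task 1=3, EF_Task 2=5) = 5; EF_Task 4 = 5+6 = 11
ES_Task 5 = max(EF_Task 2=5, EF_Task 3=12) = 12; EF_Task 5 = 12+4 = 16
ES_Task 6 = 12; EF_Task 6 = 12+14 = 26
ES_Task 7 = 12; EF_Task 7 = 12+3 = 15
ES_Task 8 = max(EF_Task 4=11, EF_Task 5=16, EF_Task 6=26, EF_Task 7=15) = 26; EF_Task 8 = 26+11 = 37
Expected project duration μ = 37 days. Critical path: Task 1 → Task 3 → Task 6 → Task 8.

Variance along critical path = 1.778 + 0.111 + 0.111 + 4.000 = 6.000; σ = 2.449 days.
D = μ + z·σ = 37 + 2.326·2.449 = 42.7 days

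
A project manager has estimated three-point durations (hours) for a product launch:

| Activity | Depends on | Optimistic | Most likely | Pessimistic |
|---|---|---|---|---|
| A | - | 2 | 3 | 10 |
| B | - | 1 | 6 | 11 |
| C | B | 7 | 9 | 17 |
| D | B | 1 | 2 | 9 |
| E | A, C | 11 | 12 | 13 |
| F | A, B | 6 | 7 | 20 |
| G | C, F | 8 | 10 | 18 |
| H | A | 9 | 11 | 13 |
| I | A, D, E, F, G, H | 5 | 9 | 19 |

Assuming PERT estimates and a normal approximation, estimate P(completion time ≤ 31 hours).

te_A = (2 + 4·3 + 10)/6 = 24/6 = 4; σ²_A = ((10−2)/6)² = 1.778
te_B = (1 + 4·6 + 11)/6 = 36/6 = 6; σ²_B = ((11−1)/6)² = 2.778
te_C = (7 + 4·9 + 17)/6 = 60/6 = 10; σ²_C = ((17−7)/6)² = 2.778
te_D = (1 + 4·2 + 9)/6 = 18/6 = 3; σ²_D = ((9−1)/6)² = 1.778
te_E = (11 + 4·12 + 13)/6 = 72/6 = 12; σ²_E = ((13−11)/6)² = 0.111
te_F = (6 + 4·7 + 20)/6 = 54/6 = 9; σ²_F = ((20−6)/6)² = 5.444
te_G = (8 + 4·10 + 18)/6 = 66/6 = 11; σ²_G = ((18−8)/6)² = 2.778
te_H = (9 + 4·11 + 13)/6 = 66/6 = 11; σ²_H = ((13−9)/6)² = 0.444
te_I = (5 + 4·9 + 19)/6 = 60/6 = 10; σ²_I = ((19−5)/6)² = 5.444

Forward pass:
ES_A = 0; EF_A = 4
ES_B = 0; EF_B = 6
ES_C = 6; EF_C = 6+10 = 16
ES_D = 6; EF_D = 6+3 = 9
ES_E = max(EF_A=4, EF_C=16) = 16; EF_E = 16+12 = 28
ES_F = max(EF_A=4, EF_B=6) = 6; EF_F = 6+9 = 15
ES_G = max(EF_C=16, EF_F=15) = 16; EF_G = 16+11 = 27
ES_H = 4; EF_H = 4+11 = 15
ES_I = max(EF_A=4, EF_D=9, EF_E=28, EF_F=15, EF_G=27, EF_H=15) = 28; EF_I = 28+10 = 38
Expected project duration μ = 38 hours. Critical path: B → C → E → I.

Variance along critical path = 2.778 + 2.778 + 0.111 + 5.444 = 11.111; σ = √11.111 = 3.333 hours.
Z = (31 − 38) / 3.333 = -2.100
P(T ≤ 31) = Φ(-2.100) ≈ 0.018

0.018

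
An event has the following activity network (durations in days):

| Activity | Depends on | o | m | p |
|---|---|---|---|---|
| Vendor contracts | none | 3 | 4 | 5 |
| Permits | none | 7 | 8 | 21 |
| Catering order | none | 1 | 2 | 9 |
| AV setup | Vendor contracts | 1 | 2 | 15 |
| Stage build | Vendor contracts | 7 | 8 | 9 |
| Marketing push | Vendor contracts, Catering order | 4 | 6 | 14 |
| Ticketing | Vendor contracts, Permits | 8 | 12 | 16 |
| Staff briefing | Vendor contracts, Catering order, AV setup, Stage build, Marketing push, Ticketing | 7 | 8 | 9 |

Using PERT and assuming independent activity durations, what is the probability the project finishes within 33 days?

te_Vendor contracts = (3 + 4·4 + 5)/6 = 24/6 = 4; σ²_Vendor contracts = ((5−3)/6)² = 0.111
te_Permits = (7 + 4·8 + 21)/6 = 60/6 = 10; σ²_Permits = ((21−7)/6)² = 5.444
te_Catering order = (1 + 4·2 + 9)/6 = 18/6 = 3; σ²_Catering order = ((9−1)/6)² = 1.778
te_AV setup = (1 + 4·2 + 15)/6 = 24/6 = 4; σ²_AV setup = ((15−1)/6)² = 5.444
te_Stage build = (7 + 4·8 + 9)/6 = 48/6 = 8; σ²_Stage build = ((9−7)/6)² = 0.111
te_Marketing push = (4 + 4·6 + 14)/6 = 42/6 = 7; σ²_Marketing push = ((14−4)/6)² = 2.778
te_Ticketing = (8 + 4·12 + 16)/6 = 72/6 = 12; σ²_Ticketing = ((16−8)/6)² = 1.778
te_Staff briefing = (7 + 4·8 + 9)/6 = 48/6 = 8; σ²_Staff briefing = ((9−7)/6)² = 0.111

Forward pass:
ES_Vendor contracts = 0; EF_Vendor contracts = 4
ES_Permits = 0; EF_Permits = 10
ES_Catering order = 0; EF_Catering order = 3
ES_AV setup = 4; EF_AV setup = 4+4 = 8
ES_Stage build = 4; EF_Stage build = 4+8 = 12
ES_Marketing push = max(EF_Vendor contracts=4, EF_Catering order=3) = 4; EF_Marketing push = 4+7 = 11
ES_Ticketing = max(EF_Vendor contracts=4, EF_Permits=10) = 10; EF_Ticketing = 10+12 = 22
ES_Staff briefing = max(EF_Vendor contracts=4, EF_Catering order=3, EF_AV setup=8, EF_Stage build=12, EF_Marketing push=11, EF_Ticketing=22) = 22; EF_Staff briefing = 22+8 = 30
Expected project duration μ = 30 days. Critical path: Permits → Ticketing → Staff briefing.

Variance along critical path = 5.444 + 1.778 + 0.111 = 7.333; σ = √7.333 = 2.708 days.
Z = (33 − 30) / 2.708 = 1.108
P(T ≤ 33) = Φ(1.108) ≈ 0.866

0.866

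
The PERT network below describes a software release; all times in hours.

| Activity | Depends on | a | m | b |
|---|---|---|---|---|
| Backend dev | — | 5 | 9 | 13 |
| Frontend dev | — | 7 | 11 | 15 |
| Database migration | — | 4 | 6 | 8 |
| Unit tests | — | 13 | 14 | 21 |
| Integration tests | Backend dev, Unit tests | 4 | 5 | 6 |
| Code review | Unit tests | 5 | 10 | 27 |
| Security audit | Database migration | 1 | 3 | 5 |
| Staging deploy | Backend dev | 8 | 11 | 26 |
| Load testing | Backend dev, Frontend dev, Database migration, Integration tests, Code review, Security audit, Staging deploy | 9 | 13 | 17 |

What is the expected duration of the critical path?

te_Backend dev = (5 + 4·9 + 13)/6 = 54/6 = 9
te_Frontend dev = (7 + 4·11 + 15)/6 = 66/6 = 11
te_Database migration = (4 + 4·6 + 8)/6 = 36/6 = 6
te_Unit tests = (13 + 4·14 + 21)/6 = 90/6 = 15
te_Integration tests = (4 + 4·5 + 6)/6 = 30/6 = 5
te_Code review = (5 + 4·10 + 27)/6 = 72/6 = 12
te_Security audit = (1 + 4·3 + 5)/6 = 18/6 = 3
te_Staging deploy = (8 + 4·11 + 26)/6 = 78/6 = 13
te_Load testing = (9 + 4·13 + 17)/6 = 78/6 = 13

Forward pass:
ES_Backend dev = 0; EF_Backend dev = 9
ES_Frontend dev = 0; EF_Frontend dev = 11
ES_Database migration = 0; EF_Database migration = 6
ES_Unit tests = 0; EF_Unit tests = 15
ES_Integration tests = max(EF_Backend dev=9, EF_Unit tests=15) = 15; EF_Integration tests = 15+5 = 20
ES_Code review = 15; EF_Code review = 15+12 = 27
ES_Security audit = 6; EF_Security audit = 6+3 = 9
ES_Staging deploy = 9; EF_Staging deploy = 9+13 = 22
ES_Load testing = max(EF_Backend dev=9, EF_Frontend dev=11, EF_Database migration=6, EF_Integration tests=20, EF_Code review=27, EF_Security audit=9, EF_Staging deploy=22) = 27; EF_Load testing = 27+13 = 40
Expected project duration μ = 40 hours. Critical path: Unit tests → Code review → Load testing.

40 hours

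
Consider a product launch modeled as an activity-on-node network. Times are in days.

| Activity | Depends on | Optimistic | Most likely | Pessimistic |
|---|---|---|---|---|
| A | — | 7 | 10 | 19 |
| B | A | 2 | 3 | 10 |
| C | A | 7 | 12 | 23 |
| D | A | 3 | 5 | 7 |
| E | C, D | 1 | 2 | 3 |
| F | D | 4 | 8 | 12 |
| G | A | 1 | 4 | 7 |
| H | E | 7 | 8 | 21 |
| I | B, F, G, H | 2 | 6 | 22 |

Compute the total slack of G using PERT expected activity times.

21 days

te_A = (7 + 4·10 + 19)/6 = 66/6 = 11
te_B = (2 + 4·3 + 10)/6 = 24/6 = 4
te_C = (7 + 4·12 + 23)/6 = 78/6 = 13
te_D = (3 + 4·5 + 7)/6 = 30/6 = 5
te_E = (1 + 4·2 + 3)/6 = 12/6 = 2
te_F = (4 + 4·8 + 12)/6 = 48/6 = 8
te_G = (1 + 4·4 + 7)/6 = 24/6 = 4
te_H = (7 + 4·8 + 21)/6 = 60/6 = 10
te_I = (2 + 4·6 + 22)/6 = 48/6 = 8

Forward pass:
ES_A = 0; EF_A = 11
ES_B = 11; EF_B = 11+4 = 15
ES_C = 11; EF_C = 11+13 = 24
ES_D = 11; EF_D = 11+5 = 16
ES_E = max(EF_C=24, EF_D=16) = 24; EF_E = 24+2 = 26
ES_F = 16; EF_F = 16+8 = 24
ES_G = 11; EF_G = 11+4 = 15
ES_H = 26; EF_H = 26+10 = 36
ES_I = max(EF_B=15, EF_F=24, EF_G=15, EF_H=36) = 36; EF_I = 36+8 = 44
Expected project duration μ = 44 days. Critical path: A → C → E → H → I.

Backward pass:
LF_I = 44; LS_I = 44−8 = 36
LF_H = LS_I = 36; LS_H = 36−10 = 26
LF_G = LS_I = 36; LS_G = 36−4 = 32
LF_F = LS_I = 36; LS_F = 36−8 = 28
LF_E = LS_H = 26; LS_E = 26−2 = 24
LF_D = min(LS_E=24, LS_F=28) = 24; LS_D = 24−5 = 19
LF_C = LS_E = 24; LS_C = 24−13 = 11
LF_B = LS_I = 36; LS_B = 36−4 = 32
LF_A = min(LS_B=32, LS_C=11, LS_D=19, LS_G=32) = 11; LS_A = 11−11 = 0
Slack_G = LS_G − ES_G = 32 − 11 = 21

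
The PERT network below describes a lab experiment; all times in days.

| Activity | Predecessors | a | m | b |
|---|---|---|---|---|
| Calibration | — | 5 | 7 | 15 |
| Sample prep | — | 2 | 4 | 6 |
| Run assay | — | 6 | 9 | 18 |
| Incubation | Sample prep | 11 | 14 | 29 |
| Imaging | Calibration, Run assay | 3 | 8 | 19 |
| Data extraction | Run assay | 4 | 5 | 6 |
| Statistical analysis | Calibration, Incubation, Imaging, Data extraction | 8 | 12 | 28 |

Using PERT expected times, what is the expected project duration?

te_Calibration = (5 + 4·7 + 15)/6 = 48/6 = 8
te_Sample prep = (2 + 4·4 + 6)/6 = 24/6 = 4
te_Run assay = (6 + 4·9 + 18)/6 = 60/6 = 10
te_Incubation = (11 + 4·14 + 29)/6 = 96/6 = 16
te_Imaging = (3 + 4·8 + 19)/6 = 54/6 = 9
te_Data extraction = (4 + 4·5 + 6)/6 = 30/6 = 5
te_Statistical analysis = (8 + 4·12 + 28)/6 = 84/6 = 14

Forward pass:
ES_Calibration = 0; EF_Calibration = 8
ES_Sample prep = 0; EF_Sample prep = 4
ES_Run assay = 0; EF_Run assay = 10
ES_Incubation = 4; EF_Incubation = 4+16 = 20
ES_Imaging = max(EF_Calibration=8, EF_Run assay=10) = 10; EF_Imaging = 10+9 = 19
ES_Data extraction = 10; EF_Data extraction = 10+5 = 15
ES_Statistical analysis = max(EF_Calibration=8, EF_Incubation=20, EF_Imaging=19, EF_Data extraction=15) = 20; EF_Statistical analysis = 20+14 = 34
Expected project duration μ = 34 days. Critical path: Sample prep → Incubation → Statistical analysis.

34 days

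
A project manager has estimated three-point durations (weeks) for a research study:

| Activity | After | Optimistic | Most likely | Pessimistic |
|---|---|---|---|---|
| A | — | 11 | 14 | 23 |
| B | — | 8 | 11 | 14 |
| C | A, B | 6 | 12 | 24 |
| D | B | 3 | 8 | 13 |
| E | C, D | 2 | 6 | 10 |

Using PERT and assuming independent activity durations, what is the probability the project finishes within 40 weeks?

te_A = (11 + 4·14 + 23)/6 = 90/6 = 15; σ²_A = ((23−11)/6)² = 4.000
te_B = (8 + 4·11 + 14)/6 = 66/6 = 11; σ²_B = ((14−8)/6)² = 1.000
te_C = (6 + 4·12 + 24)/6 = 78/6 = 13; σ²_C = ((24−6)/6)² = 9.000
te_D = (3 + 4·8 + 13)/6 = 48/6 = 8; σ²_D = ((13−3)/6)² = 2.778
te_E = (2 + 4·6 + 10)/6 = 36/6 = 6; σ²_E = ((10−2)/6)² = 1.778

Forward pass:
ES_A = 0; EF_A = 15
ES_B = 0; EF_B = 11
ES_C = max(EF_A=15, EF_B=11) = 15; EF_C = 15+13 = 28
ES_D = 11; EF_D = 11+8 = 19
ES_E = max(EF_C=28, EF_D=19) = 28; EF_E = 28+6 = 34
Expected project duration μ = 34 weeks. Critical path: A → C → E.

Variance along critical path = 4.000 + 9.000 + 1.778 = 14.778; σ = √14.778 = 3.844 weeks.
Z = (40 − 34) / 3.844 = 1.561
P(T ≤ 40) = Φ(1.561) ≈ 0.941

0.941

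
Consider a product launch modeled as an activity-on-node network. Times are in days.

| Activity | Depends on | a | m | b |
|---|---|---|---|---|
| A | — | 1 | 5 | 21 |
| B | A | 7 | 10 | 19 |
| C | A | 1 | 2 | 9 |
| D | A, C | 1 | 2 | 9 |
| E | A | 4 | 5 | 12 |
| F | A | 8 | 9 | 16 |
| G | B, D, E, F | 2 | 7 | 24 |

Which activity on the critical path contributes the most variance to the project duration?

te_A = (1 + 4·5 + 21)/6 = 42/6 = 7; σ²_A = ((21−1)/6)² = 11.111
te_B = (7 + 4·10 + 19)/6 = 66/6 = 11; σ²_B = ((19−7)/6)² = 4.000
te_C = (1 + 4·2 + 9)/6 = 18/6 = 3; σ²_C = ((9−1)/6)² = 1.778
te_D = (1 + 4·2 + 9)/6 = 18/6 = 3; σ²_D = ((9−1)/6)² = 1.778
te_E = (4 + 4·5 + 12)/6 = 36/6 = 6; σ²_E = ((12−4)/6)² = 1.778
te_F = (8 + 4·9 + 16)/6 = 60/6 = 10; σ²_F = ((16−8)/6)² = 1.778
te_G = (2 + 4·7 + 24)/6 = 54/6 = 9; σ²_G = ((24−2)/6)² = 13.444

Forward pass:
ES_A = 0; EF_A = 7
ES_B = 7; EF_B = 7+11 = 18
ES_C = 7; EF_C = 7+3 = 10
ES_D = max(EF_A=7, EF_C=10) = 10; EF_D = 10+3 = 13
ES_E = 7; EF_E = 7+6 = 13
ES_F = 7; EF_F = 7+10 = 17
ES_G = max(EF_B=18, EF_D=13, EF_E=13, EF_F=17) = 18; EF_G = 18+9 = 27
Expected project duration μ = 27 days. Critical path: A → B → G.

Variances on critical path: σ²_A=11.111, σ²_B=4.000, σ²_G=13.444.
Largest is σ²_G = 13.444.

G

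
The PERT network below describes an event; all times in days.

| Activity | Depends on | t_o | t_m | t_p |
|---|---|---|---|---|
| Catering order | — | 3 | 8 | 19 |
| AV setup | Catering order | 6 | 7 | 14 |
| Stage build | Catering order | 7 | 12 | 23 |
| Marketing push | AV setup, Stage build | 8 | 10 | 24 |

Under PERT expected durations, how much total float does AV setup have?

te_Catering order = (3 + 4·8 + 19)/6 = 54/6 = 9
te_AV setup = (6 + 4·7 + 14)/6 = 48/6 = 8
te_Stage build = (7 + 4·12 + 23)/6 = 78/6 = 13
te_Marketing push = (8 + 4·10 + 24)/6 = 72/6 = 12

Forward pass:
ES_Catering order = 0; EF_Catering order = 9
ES_AV setup = 9; EF_AV setup = 9+8 = 17
ES_Stage build = 9; EF_Stage build = 9+13 = 22
ES_Marketing push = max(EF_AV setup=17, EF_Stage build=22) = 22; EF_Marketing push = 22+12 = 34
Expected project duration μ = 34 days. Critical path: Catering order → Stage build → Marketing push.

Backward pass:
LF_Marketing push = 34; LS_Marketing push = 34−12 = 22
LF_Stage build = LS_Marketing push = 22; LS_Stage build = 22−13 = 9
LF_AV setup = LS_Marketing push = 22; LS_AV setup = 22−8 = 14
LF_Catering order = min(LS_AV setup=14, LS_Stage build=9) = 9; LS_Catering order = 9−9 = 0
Slack_AV setup = LS_AV setup − ES_AV setup = 14 − 9 = 5

5 days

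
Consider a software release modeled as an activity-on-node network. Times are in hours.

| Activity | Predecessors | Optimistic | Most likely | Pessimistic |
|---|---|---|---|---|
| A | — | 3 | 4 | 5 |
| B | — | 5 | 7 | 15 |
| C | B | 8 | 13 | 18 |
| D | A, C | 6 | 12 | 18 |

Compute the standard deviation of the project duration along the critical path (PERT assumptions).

3.09 hours

te_A = (3 + 4·4 + 5)/6 = 24/6 = 4; σ²_A = ((5−3)/6)² = 0.111
te_B = (5 + 4·7 + 15)/6 = 48/6 = 8; σ²_B = ((15−5)/6)² = 2.778
te_C = (8 + 4·13 + 18)/6 = 78/6 = 13; σ²_C = ((18−8)/6)² = 2.778
te_D = (6 + 4·12 + 18)/6 = 72/6 = 12; σ²_D = ((18−6)/6)² = 4.000

Forward pass:
ES_A = 0; EF_A = 4
ES_B = 0; EF_B = 8
ES_C = 8; EF_C = 8+13 = 21
ES_D = max(EF_A=4, EF_C=21) = 21; EF_D = 21+12 = 33
Expected project duration μ = 33 hours. Critical path: B → C → D.

Variance along critical path = 2.778 + 2.778 + 4.000 = 9.556
σ = √9.556 = 3.091 hours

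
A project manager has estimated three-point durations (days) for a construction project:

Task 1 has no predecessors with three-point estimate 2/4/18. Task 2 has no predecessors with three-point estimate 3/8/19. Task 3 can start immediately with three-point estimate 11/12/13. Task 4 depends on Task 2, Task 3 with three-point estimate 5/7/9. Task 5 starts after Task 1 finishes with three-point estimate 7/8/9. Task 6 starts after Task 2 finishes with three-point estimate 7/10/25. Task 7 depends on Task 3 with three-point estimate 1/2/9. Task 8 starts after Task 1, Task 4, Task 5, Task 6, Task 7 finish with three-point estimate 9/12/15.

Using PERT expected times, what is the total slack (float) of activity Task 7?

te_Task 1 = (2 + 4·4 + 18)/6 = 36/6 = 6
te_Task 2 = (3 + 4·8 + 19)/6 = 54/6 = 9
te_Task 3 = (11 + 4·12 + 13)/6 = 72/6 = 12
te_Task 4 = (5 + 4·7 + 9)/6 = 42/6 = 7
te_Task 5 = (7 + 4·8 + 9)/6 = 48/6 = 8
te_Task 6 = (7 + 4·10 + 25)/6 = 72/6 = 12
te_Task 7 = (1 + 4·2 + 9)/6 = 18/6 = 3
te_Task 8 = (9 + 4·12 + 15)/6 = 72/6 = 12

Forward pass:
ES_Task 1 = 0; EF_Task 1 = 6
ES_Task 2 = 0; EF_Task 2 = 9
ES_Task 3 = 0; EF_Task 3 = 12
ES_Task 4 = max(EF_Task 2=9, EF_Task 3=12) = 12; EF_Task 4 = 12+7 = 19
ES_Task 5 = 6; EF_Task 5 = 6+8 = 14
ES_Task 6 = 9; EF_Task 6 = 9+12 = 21
ES_Task 7 = 12; EF_Task 7 = 12+3 = 15
ES_Task 8 = max(EF_Task 1=6, EF_Task 4=19, EF_Task 5=14, EF_Task 6=21, EF_Task 7=15) = 21; EF_Task 8 = 21+12 = 33
Expected project duration μ = 33 days. Critical path: Task 2 → Task 6 → Task 8.

Backward pass:
LF_Task 8 = 33; LS_Task 8 = 33−12 = 21
LF_Task 7 = LS_Task 8 = 21; LS_Task 7 = 21−3 = 18
LF_Task 6 = LS_Task 8 = 21; LS_Task 6 = 21−12 = 9
LF_Task 5 = LS_Task 8 = 21; LS_Task 5 = 21−8 = 13
LF_Task 4 = LS_Task 8 = 21; LS_Task 4 = 21−7 = 14
LF_Task 3 = min(LS_Task 4=14, LS_Task 7=18) = 14; LS_Task 3 = 14−12 = 2
LF_Task 2 = min(LS_Task 4=14, LS_Task 6=9) = 9; LS_Task 2 = 9−9 = 0
LF_Task 1 = min(LS_Task 5=13, LS_Task 8=21) = 13; LS_Task 1 = 13−6 = 7
Slack_Task 7 = LS_Task 7 − ES_Task 7 = 18 − 12 = 6

6 days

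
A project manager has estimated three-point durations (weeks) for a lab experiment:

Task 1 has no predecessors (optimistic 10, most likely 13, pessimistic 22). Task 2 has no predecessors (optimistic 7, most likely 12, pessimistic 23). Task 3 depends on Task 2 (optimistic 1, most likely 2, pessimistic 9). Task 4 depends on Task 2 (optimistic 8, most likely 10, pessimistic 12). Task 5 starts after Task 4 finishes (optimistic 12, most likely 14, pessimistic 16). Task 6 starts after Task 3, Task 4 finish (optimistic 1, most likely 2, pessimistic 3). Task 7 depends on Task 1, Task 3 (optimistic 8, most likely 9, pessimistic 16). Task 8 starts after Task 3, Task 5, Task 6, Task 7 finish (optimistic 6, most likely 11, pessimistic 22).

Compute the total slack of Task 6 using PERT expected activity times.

12 weeks

te_Task 1 = (10 + 4·13 + 22)/6 = 84/6 = 14
te_Task 2 = (7 + 4·12 + 23)/6 = 78/6 = 13
te_Task 3 = (1 + 4·2 + 9)/6 = 18/6 = 3
te_Task 4 = (8 + 4·10 + 12)/6 = 60/6 = 10
te_Task 5 = (12 + 4·14 + 16)/6 = 84/6 = 14
te_Task 6 = (1 + 4·2 + 3)/6 = 12/6 = 2
te_Task 7 = (8 + 4·9 + 16)/6 = 60/6 = 10
te_Task 8 = (6 + 4·11 + 22)/6 = 72/6 = 12

Forward pass:
ES_Task 1 = 0; EF_Task 1 = 14
ES_Task 2 = 0; EF_Task 2 = 13
ES_Task 3 = 13; EF_Task 3 = 13+3 = 16
ES_Task 4 = 13; EF_Task 4 = 13+10 = 23
ES_Task 5 = 23; EF_Task 5 = 23+14 = 37
ES_Task 6 = max(EF_Task 3=16, EF_Task 4=23) = 23; EF_Task 6 = 23+2 = 25
ES_Task 7 = max(EF_Task 1=14, EF_Task 3=16) = 16; EF_Task 7 = 16+10 = 26
ES_Task 8 = max(EF_Task 3=16, EF_Task 5=37, EF_Task 6=25, EF_Task 7=26) = 37; EF_Task 8 = 37+12 = 49
Expected project duration μ = 49 weeks. Critical path: Task 2 → Task 4 → Task 5 → Task 8.

Backward pass:
LF_Task 8 = 49; LS_Task 8 = 49−12 = 37
LF_Task 7 = LS_Task 8 = 37; LS_Task 7 = 37−10 = 27
LF_Task 6 = LS_Task 8 = 37; LS_Task 6 = 37−2 = 35
LF_Task 5 = LS_Task 8 = 37; LS_Task 5 = 37−14 = 23
LF_Task 4 = min(LS_Task 5=23, LS_Task 6=35) = 23; LS_Task 4 = 23−10 = 13
LF_Task 3 = min(LS_Task 6=35, LS_Task 7=27, LS_Task 8=37) = 27; LS_Task 3 = 27−3 = 24
LF_Task 2 = min(LS_Task 3=24, LS_Task 4=13) = 13; LS_Task 2 = 13−13 = 0
LF_Task 1 = LS_Task 7 = 27; LS_Task 1 = 27−14 = 13
Slack_Task 6 = LS_Task 6 − ES_Task 6 = 35 − 23 = 12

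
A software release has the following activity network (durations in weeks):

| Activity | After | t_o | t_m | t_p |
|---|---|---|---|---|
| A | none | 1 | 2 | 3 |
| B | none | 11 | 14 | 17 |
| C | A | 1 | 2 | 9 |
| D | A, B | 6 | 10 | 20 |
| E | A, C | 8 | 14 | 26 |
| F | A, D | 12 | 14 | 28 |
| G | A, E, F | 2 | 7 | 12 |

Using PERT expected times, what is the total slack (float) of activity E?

te_A = (1 + 4·2 + 3)/6 = 12/6 = 2
te_B = (11 + 4·14 + 17)/6 = 84/6 = 14
te_C = (1 + 4·2 + 9)/6 = 18/6 = 3
te_D = (6 + 4·10 + 20)/6 = 66/6 = 11
te_E = (8 + 4·14 + 26)/6 = 90/6 = 15
te_F = (12 + 4·14 + 28)/6 = 96/6 = 16
te_G = (2 + 4·7 + 12)/6 = 42/6 = 7

Forward pass:
ES_A = 0; EF_A = 2
ES_B = 0; EF_B = 14
ES_C = 2; EF_C = 2+3 = 5
ES_D = max(EF_A=2, EF_B=14) = 14; EF_D = 14+11 = 25
ES_E = max(EF_A=2, EF_C=5) = 5; EF_E = 5+15 = 20
ES_F = max(EF_A=2, EF_D=25) = 25; EF_F = 25+16 = 41
ES_G = max(EF_A=2, EF_E=20, EF_F=41) = 41; EF_G = 41+7 = 48
Expected project duration μ = 48 weeks. Critical path: B → D → F → G.

Backward pass:
LF_G = 48; LS_G = 48−7 = 41
LF_F = LS_G = 41; LS_F = 41−16 = 25
LF_E = LS_G = 41; LS_E = 41−15 = 26
LF_D = LS_F = 25; LS_D = 25−11 = 14
LF_C = LS_E = 26; LS_C = 26−3 = 23
LF_B = LS_D = 14; LS_B = 14−14 = 0
LF_A = min(LS_C=23, LS_D=14, LS_E=26, LS_F=25, LS_G=41) = 14; LS_A = 14−2 = 12
Slack_E = LS_E − ES_E = 26 − 5 = 21

21 weeks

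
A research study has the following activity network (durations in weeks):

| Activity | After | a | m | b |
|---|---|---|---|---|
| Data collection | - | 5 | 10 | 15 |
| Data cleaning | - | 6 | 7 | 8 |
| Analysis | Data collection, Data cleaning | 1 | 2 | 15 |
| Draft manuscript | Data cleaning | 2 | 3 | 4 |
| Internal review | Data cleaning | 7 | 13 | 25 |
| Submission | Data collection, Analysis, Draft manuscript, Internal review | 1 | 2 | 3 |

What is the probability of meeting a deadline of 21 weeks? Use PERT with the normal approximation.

te_Data collection = (5 + 4·10 + 15)/6 = 60/6 = 10; σ²_Data collection = ((15−5)/6)² = 2.778
te_Data cleaning = (6 + 4·7 + 8)/6 = 42/6 = 7; σ²_Data cleaning = ((8−6)/6)² = 0.111
te_Analysis = (1 + 4·2 + 15)/6 = 24/6 = 4; σ²_Analysis = ((15−1)/6)² = 5.444
te_Draft manuscript = (2 + 4·3 + 4)/6 = 18/6 = 3; σ²_Draft manuscript = ((4−2)/6)² = 0.111
te_Internal review = (7 + 4·13 + 25)/6 = 84/6 = 14; σ²_Internal review = ((25−7)/6)² = 9.000
te_Submission = (1 + 4·2 + 3)/6 = 12/6 = 2; σ²_Submission = ((3−1)/6)² = 0.111

Forward pass:
ES_Data collection = 0; EF_Data collection = 10
ES_Data cleaning = 0; EF_Data cleaning = 7
ES_Analysis = max(EF_Data collection=10, EF_Data cleaning=7) = 10; EF_Analysis = 10+4 = 14
ES_Draft manuscript = 7; EF_Draft manuscript = 7+3 = 10
ES_Internal review = 7; EF_Internal review = 7+14 = 21
ES_Submission = max(EF_Data collection=10, EF_Analysis=14, EF_Draft manuscript=10, EF_Internal review=21) = 21; EF_Submission = 21+2 = 23
Expected project duration μ = 23 weeks. Critical path: Data cleaning → Internal review → Submission.

Variance along critical path = 0.111 + 9.000 + 0.111 = 9.222; σ = √9.222 = 3.037 weeks.
Z = (21 − 23) / 3.037 = -0.659
P(T ≤ 21) = Φ(-0.659) ≈ 0.255

0.255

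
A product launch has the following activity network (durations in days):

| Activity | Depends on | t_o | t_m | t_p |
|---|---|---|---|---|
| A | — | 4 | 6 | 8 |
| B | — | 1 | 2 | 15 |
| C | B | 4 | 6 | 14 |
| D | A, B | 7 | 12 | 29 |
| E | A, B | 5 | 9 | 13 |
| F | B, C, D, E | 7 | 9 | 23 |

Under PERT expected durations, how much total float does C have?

9 days

te_A = (4 + 4·6 + 8)/6 = 36/6 = 6
te_B = (1 + 4·2 + 15)/6 = 24/6 = 4
te_C = (4 + 4·6 + 14)/6 = 42/6 = 7
te_D = (7 + 4·12 + 29)/6 = 84/6 = 14
te_E = (5 + 4·9 + 13)/6 = 54/6 = 9
te_F = (7 + 4·9 + 23)/6 = 66/6 = 11

Forward pass:
ES_A = 0; EF_A = 6
ES_B = 0; EF_B = 4
ES_C = 4; EF_C = 4+7 = 11
ES_D = max(EF_A=6, EF_B=4) = 6; EF_D = 6+14 = 20
ES_E = max(EF_A=6, EF_B=4) = 6; EF_E = 6+9 = 15
ES_F = max(EF_B=4, EF_C=11, EF_D=20, EF_E=15) = 20; EF_F = 20+11 = 31
Expected project duration μ = 31 days. Critical path: A → D → F.

Backward pass:
LF_F = 31; LS_F = 31−11 = 20
LF_E = LS_F = 20; LS_E = 20−9 = 11
LF_D = LS_F = 20; LS_D = 20−14 = 6
LF_C = LS_F = 20; LS_C = 20−7 = 13
LF_B = min(LS_C=13, LS_D=6, LS_E=11, LS_F=20) = 6; LS_B = 6−4 = 2
LF_A = min(LS_D=6, LS_E=11) = 6; LS_A = 6−6 = 0
Slack_C = LS_C − ES_C = 13 − 4 = 9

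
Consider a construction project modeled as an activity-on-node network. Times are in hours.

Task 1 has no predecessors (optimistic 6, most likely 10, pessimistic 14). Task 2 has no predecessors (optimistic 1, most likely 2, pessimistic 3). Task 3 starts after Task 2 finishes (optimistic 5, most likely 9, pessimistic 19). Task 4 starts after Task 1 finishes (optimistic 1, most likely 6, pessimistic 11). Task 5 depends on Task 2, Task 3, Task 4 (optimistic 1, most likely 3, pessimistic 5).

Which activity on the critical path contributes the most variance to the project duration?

Task 4

te_Task 1 = (6 + 4·10 + 14)/6 = 60/6 = 10; σ²_Task 1 = ((14−6)/6)² = 1.778
te_Task 2 = (1 + 4·2 + 3)/6 = 12/6 = 2; σ²_Task 2 = ((3−1)/6)² = 0.111
te_Task 3 = (5 + 4·9 + 19)/6 = 60/6 = 10; σ²_Task 3 = ((19−5)/6)² = 5.444
te_Task 4 = (1 + 4·6 + 11)/6 = 36/6 = 6; σ²_Task 4 = ((11−1)/6)² = 2.778
te_Task 5 = (1 + 4·3 + 5)/6 = 18/6 = 3; σ²_Task 5 = ((5−1)/6)² = 0.444

Forward pass:
ES_Task 1 = 0; EF_Task 1 = 10
ES_Task 2 = 0; EF_Task 2 = 2
ES_Task 3 = 2; EF_Task 3 = 2+10 = 12
ES_Task 4 = 10; EF_Task 4 = 10+6 = 16
ES_Task 5 = max(EF_Task 2=2, EF_Task 3=12, EF_Task 4=16) = 16; EF_Task 5 = 16+3 = 19
Expected project duration μ = 19 hours. Critical path: Task 1 → Task 4 → Task 5.

Variances on critical path: σ²_Task 1=1.778, σ²_Task 4=2.778, σ²_Task 5=0.444.
Largest is σ²_Task 4 = 2.778.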